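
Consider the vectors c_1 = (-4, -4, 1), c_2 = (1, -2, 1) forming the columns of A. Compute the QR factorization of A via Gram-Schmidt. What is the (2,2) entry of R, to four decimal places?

r_{22} = 2.2896

c_1 = (-4, -4, 1); ‖c_1‖ = 5.7446, so q_1 = (-0.6963, -0.6963, 0.1741).
q_1·c_2 = (-0.6963)·1 + (-0.6963)·(-2) + 0.1741·1 = 0.8704.
u_2 = c_2 − 0.8704·q_1 = (1.6061, -1.3939, 0.8485).
r_{22} = ‖u_2‖ = 2.2896.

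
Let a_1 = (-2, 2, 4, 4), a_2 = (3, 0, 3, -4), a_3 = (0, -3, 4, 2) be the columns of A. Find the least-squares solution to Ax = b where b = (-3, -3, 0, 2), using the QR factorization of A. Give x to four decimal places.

a_1 = (-2, 2, 4, 4); ‖a_1‖ = 6.3246, so e_1 = (-0.3162, 0.3162, 0.6325, 0.6325).
e_1·a_2 = (-0.3162)·3 + 0.3162·0 + 0.6325·3 + 0.6325·(-4) = -1.5811.
u_2 = a_2 + 1.5811·e_1 = (2.5000, 0.5000, 4.0000, -3.0000).
‖u_2‖ = 5.6125, so e_2 = (0.4454, 0.0891, 0.7127, -0.5345).
e_1·a_3 = (-0.3162)·0 + 0.3162·(-3) + 0.6325·4 + 0.6325·2 = 2.8460; e_2·a_3 = 0.4454·0 + 0.0891·(-3) + 0.7127·4 + (-0.5345)·2 = 1.5145.
u_3 = a_3 − 2.8460·e_1 − 1.5145·e_2 = (0.2254, -4.0349, 1.1206, 1.0095).
‖u_3‖ = 4.3135, so e_3 = (0.0523, -0.9354, 0.2598, 0.2340).
Qᵀb = (1.2649, -2.6726, 3.1176).
Back-substitute: x_3 = 3.1176/4.3135 = 0.7227.
x_2 = (-2.6726 − 1.5145·0.7227)/5.6125 = -0.6712.
x_1 = (1.2649 + 1.5811·(-0.6712) − 2.8460·0.7227)/6.3246 = -0.2930.

x = (-0.2930, -0.6712, 0.7227)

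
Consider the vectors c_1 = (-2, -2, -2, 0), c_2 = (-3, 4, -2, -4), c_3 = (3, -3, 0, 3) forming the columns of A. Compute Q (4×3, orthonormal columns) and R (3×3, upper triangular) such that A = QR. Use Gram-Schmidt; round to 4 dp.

Q = [[-0.5774, -0.3990, 0.6363], [-0.5774, 0.6484, 0.1245], [-0.5774, -0.2494, -0.7608], [0.0000, -0.5985, 0.0277]], R = [[3.4641, 0.5774, 0.0000], [0.0000, 6.6833, -4.9377], [0.0000, 0.0000, 1.6185]]

c_1 = (-2, -2, -2, 0); ‖c_1‖ = 3.4641, so q_1 = (-0.5774, -0.5774, -0.5774, 0.0000).
q_1·c_2 = (-0.5774)·(-3) + (-0.5774)·4 + (-0.5774)·(-2) + 0.0000·(-4) = 0.5774.
u_2 = c_2 − 0.5774·q_1 = (-2.6667, 4.3333, -1.6667, -4.0000).
‖u_2‖ = 6.6833, so q_2 = (-0.3990, 0.6484, -0.2494, -0.5985).
q_1·c_3 = (-0.5774)·3 + (-0.5774)·(-3) + (-0.5774)·0 + 0.0000·3 = 0.0000; q_2·c_3 = (-0.3990)·3 + 0.6484·(-3) + (-0.2494)·0 + (-0.5985)·3 = -4.9377.
u_3 = c_3 + 0.0000·q_1 + 4.9377·q_2 = (1.0299, 0.2015, -1.2313, 0.0448).
‖u_3‖ = 1.6185, so q_3 = (0.6363, 0.1245, -0.7608, 0.0277).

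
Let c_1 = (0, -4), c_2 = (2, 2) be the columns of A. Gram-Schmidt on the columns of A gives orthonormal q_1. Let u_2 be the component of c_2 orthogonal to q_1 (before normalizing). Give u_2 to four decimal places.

q_1 = c_1/‖c_1‖ = (0, -4)/4.0000 = (0.0000, -1.0000).
r_{12} = q_1·c_2 = -2.0000.
u_2 = c_2 + 2.0000·q_1 = (2.0000, 0.0000).

u_2 = (2.0000, 0.0000)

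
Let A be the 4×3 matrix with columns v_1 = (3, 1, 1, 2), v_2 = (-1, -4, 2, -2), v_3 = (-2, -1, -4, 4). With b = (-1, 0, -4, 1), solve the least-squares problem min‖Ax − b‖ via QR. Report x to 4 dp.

x = (-0.4368, -0.3292, 0.4702)

v_1 = (3, 1, 1, 2); ‖v_1‖ = 3.8730, so e_1 = (0.7746, 0.2582, 0.2582, 0.5164).
e_1·v_2 = 0.7746·(-1) + 0.2582·(-4) + 0.2582·2 + 0.5164·(-2) = -2.3238.
u_2 = v_2 + 2.3238·e_1 = (0.8000, -3.4000, 2.6000, -0.8000).
‖u_2‖ = 4.4272, so e_2 = (0.1807, -0.7680, 0.5873, -0.1807).
e_1·v_3 = 0.7746·(-2) + 0.2582·(-1) + 0.2582·(-4) + 0.5164·4 = -0.7746; e_2·v_3 = 0.1807·(-2) + (-0.7680)·(-1) + 0.5873·(-4) + (-0.1807)·4 = -2.6653.
u_3 = v_3 + 0.7746·e_1 + 2.6653·e_2 = (-0.9184, -2.8469, -2.2347, 3.9184).
‖u_3‖ = 5.4126, so e_3 = (-0.1697, -0.5260, -0.4129, 0.7239).
Qᵀb = (-1.2910, -2.7105, 2.5451).
Back-substitute: x_3 = 2.5451/5.4126 = 0.4702.
x_2 = (-2.7105 + 2.6653·0.4702)/4.4272 = -0.3292.
x_1 = (-1.2910 + 2.3238·(-0.3292) + 0.7746·0.4702)/3.8730 = -0.4368.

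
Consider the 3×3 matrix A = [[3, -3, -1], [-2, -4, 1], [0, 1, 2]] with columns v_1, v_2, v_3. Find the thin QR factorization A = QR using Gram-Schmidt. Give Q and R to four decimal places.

v_1 = (3, -2, 0); ‖v_1‖ = 3.6056, so e_1 = (0.8321, -0.5547, 0.0000).
e_1·v_2 = 0.8321·(-3) + (-0.5547)·(-4) + 0.0000·1 = -0.2774.
u_2 = v_2 + 0.2774·e_1 = (-2.7692, -4.1538, 1.0000).
‖u_2‖ = 5.0915, so e_2 = (-0.5439, -0.8158, 0.1964).
e_1·v_3 = 0.8321·(-1) + (-0.5547)·1 + 0.0000·2 = -1.3868; e_2·v_3 = (-0.5439)·(-1) + (-0.8158)·1 + 0.1964·2 = 0.1209.
u_3 = v_3 + 1.3868·e_1 − 0.1209·e_2 = (0.2196, 0.3294, 1.9763).
‖u_3‖ = 2.0155, so e_3 = (0.1089, 0.1634, 0.9805).

Q = [[0.8321, -0.5439, 0.1089], [-0.5547, -0.8158, 0.1634], [0.0000, 0.1964, 0.9805]], R = [[3.6056, -0.2774, -1.3868], [0.0000, 5.0915, 0.1209], [0.0000, 0.0000, 2.0155]]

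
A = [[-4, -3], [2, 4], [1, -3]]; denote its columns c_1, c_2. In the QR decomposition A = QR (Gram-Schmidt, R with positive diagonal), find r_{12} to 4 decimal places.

r_{12} = 3.7097

c_1 = (-4, 2, 1); ‖c_1‖ = 4.5826, so e_1 = (-0.8729, 0.4364, 0.2182).
r_{12} = e_1·c_2 = 3.7097.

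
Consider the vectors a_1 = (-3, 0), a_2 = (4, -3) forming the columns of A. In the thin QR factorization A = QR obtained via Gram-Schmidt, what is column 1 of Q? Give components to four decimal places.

e_1 = (-1.0000, 0.0000)

e_1 = a_1/‖a_1‖ = (-3, 0)/3.0000 = (-1.0000, 0.0000).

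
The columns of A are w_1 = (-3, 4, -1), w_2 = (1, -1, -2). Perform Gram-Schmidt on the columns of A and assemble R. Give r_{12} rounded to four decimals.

e_1 = w_1/‖w_1‖ = (-3, 4, -1)/5.0990 = (-0.5883, 0.7845, -0.1961).
r_{12} = e_1·w_2 = -0.9806.

r_{12} = -0.9806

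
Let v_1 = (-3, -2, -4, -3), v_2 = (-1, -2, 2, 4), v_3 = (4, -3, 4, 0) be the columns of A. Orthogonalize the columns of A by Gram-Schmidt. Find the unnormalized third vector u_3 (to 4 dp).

v_1 = (-3, -2, -4, -3); ‖v_1‖ = 6.1644, so e_1 = (-0.4867, -0.3244, -0.6489, -0.4867).
e_1·v_2 = (-0.4867)·(-1) + (-0.3244)·(-2) + (-0.6489)·2 + (-0.4867)·4 = -2.1089.
u_2 = v_2 + 2.1089·e_1 = (-2.0263, -2.6842, 0.6316, 2.9737).
‖u_2‖ = 4.5335, so e_2 = (-0.4470, -0.5921, 0.1393, 0.6559).
e_1·v_3 = (-0.4867)·4 + (-0.3244)·(-3) + (-0.6489)·4 + (-0.4867)·0 = -3.5689; e_2·v_3 = (-0.4470)·4 + (-0.5921)·(-3) + 0.1393·4 + 0.6559·0 = 0.5456.
u_3 = v_3 + 3.5689·e_1 − 0.5456·e_2 = (2.5070, -3.8348, 1.6082, -2.0948).

u_3 = (2.5070, -3.8348, 1.6082, -2.0948)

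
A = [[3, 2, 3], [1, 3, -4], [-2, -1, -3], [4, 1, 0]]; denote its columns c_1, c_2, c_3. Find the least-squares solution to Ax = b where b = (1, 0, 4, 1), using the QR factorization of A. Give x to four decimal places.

x = (0.4223, -0.5795, -0.4525)

c_1 = (3, 1, -2, 4); ‖c_1‖ = 5.4772, so e_1 = (0.5477, 0.1826, -0.3651, 0.7303).
e_1·c_2 = 0.5477·2 + 0.1826·3 + (-0.3651)·(-1) + 0.7303·1 = 2.7386.
u_2 = c_2 − 2.7386·e_1 = (0.5000, 2.5000, 0.0000, -1.0000).
‖u_2‖ = 2.7386, so e_2 = (0.1826, 0.9129, 0.0000, -0.3651).
e_1·c_3 = 0.5477·3 + 0.1826·(-4) + (-0.3651)·(-3) + 0.7303·0 = 2.0083; e_2·c_3 = 0.1826·3 + 0.9129·(-4) + (0.0000)·(-3) + (-0.3651)·0 = -3.1038.
u_3 = c_3 − 2.0083·e_1 + 3.1038·e_2 = (2.4667, -1.5333, -2.2667, -2.6000).
‖u_3‖ = 4.5092, so e_3 = (0.5470, -0.3400, -0.5027, -0.5766).
Qᵀb = (-0.1826, -0.1826, -2.0403).
Back-substitute: x_3 = -2.0403/4.5092 = -0.4525.
x_2 = (-0.1826 + 3.1038·(-0.4525))/2.7386 = -0.5795.
x_1 = (-0.1826 − 2.7386·(-0.5795) − 2.0083·(-0.4525))/5.4772 = 0.4223.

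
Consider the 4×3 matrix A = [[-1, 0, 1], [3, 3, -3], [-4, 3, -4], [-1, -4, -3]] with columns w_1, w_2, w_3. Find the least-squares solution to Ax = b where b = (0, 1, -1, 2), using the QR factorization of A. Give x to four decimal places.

x = (0.2982, -0.3242, -0.3029)

w_1 = (-1, 3, -4, -1); ‖w_1‖ = 5.1962, so e_1 = (-0.1925, 0.5774, -0.7698, -0.1925).
e_1·w_2 = (-0.1925)·0 + 0.5774·3 + (-0.7698)·3 + (-0.1925)·(-4) = 0.1925.
u_2 = w_2 − 0.1925·e_1 = (0.0370, 2.8889, 3.1481, -3.9630).
‖u_2‖ = 5.8278, so e_2 = (0.0064, 0.4957, 0.5402, -0.6800).
e_1·w_3 = (-0.1925)·1 + 0.5774·(-3) + (-0.7698)·(-4) + (-0.1925)·(-3) = 1.7321; e_2·w_3 = 0.0064·1 + 0.4957·(-3) + 0.5402·(-4) + (-0.6800)·(-3) = -1.6015.
u_3 = w_3 − 1.7321·e_1 + 1.6015·e_2 = (1.3435, -3.2061, -1.8015, -3.7557).
‖u_3‖ = 5.4254, so e_3 = (0.2476, -0.5909, -0.3321, -0.6922).
Qᵀb = (0.9623, -1.4045, -1.6434).
Back-substitute: x_3 = -1.6434/5.4254 = -0.3029.
x_2 = (-1.4045 + 1.6015·(-0.3029))/5.8278 = -0.3242.
x_1 = (0.9623 − 0.1925·(-0.3242) − 1.7321·(-0.3029))/5.1962 = 0.2982.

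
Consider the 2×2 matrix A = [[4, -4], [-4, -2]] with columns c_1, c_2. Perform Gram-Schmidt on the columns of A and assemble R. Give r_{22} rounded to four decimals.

r_{22} = 4.2426

e_1 = c_1/‖c_1‖ = (4, -4)/5.6569 = (0.7071, -0.7071).
r_{12} = e_1·c_2 = -1.4142.
u_2 = c_2 + 1.4142·e_1 = (-3.0000, -3.0000).
r_{22} = ‖u_2‖ = 4.2426.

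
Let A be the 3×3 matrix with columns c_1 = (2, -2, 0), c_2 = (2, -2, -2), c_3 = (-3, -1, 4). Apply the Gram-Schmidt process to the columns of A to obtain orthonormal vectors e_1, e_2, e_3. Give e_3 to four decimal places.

e_3 = (-0.7071, -0.7071, 0.0000)

e_1 = c_1/‖c_1‖ = (2, -2, 0)/2.8284 = (0.7071, -0.7071, 0.0000).
r_{12} = e_1·c_2 = 2.8284.
u_2 = c_2 − 2.8284·e_1 = (0.0000, 0.0000, -2.0000).
‖u_2‖ = 2.0000, so e_2 = (0.0000, 0.0000, -1.0000).
r_{13} = e_1·c_3 = -1.4142; r_{23} = e_2·c_3 = -4.0000.
u_3 = c_3 + 1.4142·e_1 + 4.0000·e_2 = (-2.0000, -2.0000, 0.0000).
‖u_3‖ = 2.8284, so e_3 = (-0.7071, -0.7071, 0.0000).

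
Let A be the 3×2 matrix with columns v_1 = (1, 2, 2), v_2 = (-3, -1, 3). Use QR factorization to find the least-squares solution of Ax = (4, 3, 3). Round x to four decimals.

v_1 = (1, 2, 2); ‖v_1‖ = 3.0000, so e_1 = (0.3333, 0.6667, 0.6667).
e_1·v_2 = 0.3333·(-3) + 0.6667·(-1) + 0.6667·3 = 0.3333.
u_2 = v_2 − 0.3333·e_1 = (-3.1111, -1.2222, 2.7778).
‖u_2‖ = 4.3461, so e_2 = (-0.7158, -0.2812, 0.6391).
Qᵀb = (5.3333, -1.7896).
Back-substitute: x_2 = -1.7896/4.3461 = -0.4118.
x_1 = (5.3333 − 0.3333·(-0.4118))/3.0000 = 1.8235.

x = (1.8235, -0.4118)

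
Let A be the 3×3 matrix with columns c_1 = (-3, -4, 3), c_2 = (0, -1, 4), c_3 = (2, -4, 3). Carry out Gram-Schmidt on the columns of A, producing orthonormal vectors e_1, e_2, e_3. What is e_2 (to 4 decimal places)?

e_1 = c_1/‖c_1‖ = (-3, -4, 3)/5.8310 = (-0.5145, -0.6860, 0.5145).
r_{12} = e_1·c_2 = 2.7440.
u_2 = c_2 − 2.7440·e_1 = (1.4118, 0.8824, 2.5882).
‖u_2‖ = 3.0774, so e_2 = (0.4587, 0.2867, 0.8410).

e_2 = (0.4587, 0.2867, 0.8410)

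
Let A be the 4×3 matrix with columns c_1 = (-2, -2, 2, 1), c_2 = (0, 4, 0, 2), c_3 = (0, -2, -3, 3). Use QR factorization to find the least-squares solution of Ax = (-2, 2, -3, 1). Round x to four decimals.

c_1 = (-2, -2, 2, 1); ‖c_1‖ = 3.6056, so e_1 = (-0.5547, -0.5547, 0.5547, 0.2774).
e_1·c_2 = (-0.5547)·0 + (-0.5547)·4 + 0.5547·0 + 0.2774·2 = -1.6641.
u_2 = c_2 + 1.6641·e_1 = (-0.9231, 3.0769, 0.9231, 2.4615).
‖u_2‖ = 4.1510, so e_2 = (-0.2224, 0.7412, 0.2224, 0.5930).
e_1·c_3 = (-0.5547)·0 + (-0.5547)·(-2) + 0.5547·(-3) + 0.2774·3 = 0.2774; e_2·c_3 = (-0.2224)·0 + 0.7412·(-2) + 0.2224·(-3) + 0.5930·3 = -0.3706.
u_3 = c_3 − 0.2774·e_1 + 0.3706·e_2 = (0.0714, -1.5714, -3.0714, 3.1429).
‖u_3‖ = 4.6675, so e_3 = (0.0153, -0.3367, -0.6580, 0.6733).
Qᵀb = (-1.3868, 1.8531, 1.9435).
Back-substitute: x_3 = 1.9435/4.6675 = 0.4164.
x_2 = (1.8531 + 0.3706·0.4164)/4.1510 = 0.4836.
x_1 = (-1.3868 + 1.6641·0.4836 − 0.2774·0.4164)/3.6056 = -0.1934.

x = (-0.1934, 0.4836, 0.4164)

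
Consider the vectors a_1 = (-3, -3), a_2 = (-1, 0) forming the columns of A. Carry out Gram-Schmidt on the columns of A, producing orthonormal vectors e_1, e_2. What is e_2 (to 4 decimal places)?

e_1 = a_1/‖a_1‖ = (-3, -3)/4.2426 = (-0.7071, -0.7071).
r_{12} = e_1·a_2 = 0.7071.
u_2 = a_2 − 0.7071·e_1 = (-0.5000, 0.5000).
‖u_2‖ = 0.7071, so e_2 = (-0.7071, 0.7071).

e_2 = (-0.7071, 0.7071)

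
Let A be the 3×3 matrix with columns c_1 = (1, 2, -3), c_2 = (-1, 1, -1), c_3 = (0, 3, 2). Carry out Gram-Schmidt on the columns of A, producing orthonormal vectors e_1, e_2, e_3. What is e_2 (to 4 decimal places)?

c_1 = (1, 2, -3); ‖c_1‖ = 3.7417, so e_1 = (0.2673, 0.5345, -0.8018).
e_1·c_2 = 0.2673·(-1) + 0.5345·1 + (-0.8018)·(-1) = 1.0690.
u_2 = c_2 − 1.0690·e_1 = (-1.2857, 0.4286, -0.1429).
‖u_2‖ = 1.3628, so e_2 = (-0.9435, 0.3145, -0.1048).

e_2 = (-0.9435, 0.3145, -0.1048)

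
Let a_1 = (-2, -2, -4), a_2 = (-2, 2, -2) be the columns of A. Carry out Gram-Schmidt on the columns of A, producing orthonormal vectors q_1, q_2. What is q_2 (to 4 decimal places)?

a_1 = (-2, -2, -4); ‖a_1‖ = 4.8990, so q_1 = (-0.4082, -0.4082, -0.8165).
q_1·a_2 = (-0.4082)·(-2) + (-0.4082)·2 + (-0.8165)·(-2) = 1.6330.
u_2 = a_2 − 1.6330·q_1 = (-1.3333, 2.6667, -0.6667).
‖u_2‖ = 3.0551, so q_2 = (-0.4364, 0.8729, -0.2182).

q_2 = (-0.4364, 0.8729, -0.2182)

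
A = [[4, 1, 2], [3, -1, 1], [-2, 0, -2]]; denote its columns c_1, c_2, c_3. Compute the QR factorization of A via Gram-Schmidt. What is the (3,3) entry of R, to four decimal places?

r_{33} = 1.0596

c_1 = (4, 3, -2); ‖c_1‖ = 5.3852, so e_1 = (0.7428, 0.5571, -0.3714).
e_1·c_2 = 0.7428·1 + 0.5571·(-1) + (-0.3714)·0 = 0.1857.
u_2 = c_2 − 0.1857·e_1 = (0.8621, -1.1034, 0.0690).
‖u_2‖ = 1.4020, so e_2 = (0.6149, -0.7871, 0.0492).
e_1·c_3 = 0.7428·2 + 0.5571·1 + (-0.3714)·(-2) = 2.7854; e_2·c_3 = 0.6149·2 + (-0.7871)·1 + 0.0492·(-2) = 0.3443.
u_3 = c_3 − 2.7854·e_1 − 0.3443·e_2 = (-0.2807, -0.2807, -0.9825).
r_{33} = ‖u_3‖ = 1.0596.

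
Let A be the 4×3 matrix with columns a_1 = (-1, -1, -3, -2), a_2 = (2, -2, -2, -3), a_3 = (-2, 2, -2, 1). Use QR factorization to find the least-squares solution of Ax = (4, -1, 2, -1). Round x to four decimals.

x = (-1.4667, 1.2583, -0.0250)

a_1 = (-1, -1, -3, -2); ‖a_1‖ = 3.8730, so e_1 = (-0.2582, -0.2582, -0.7746, -0.5164).
e_1·a_2 = (-0.2582)·2 + (-0.2582)·(-2) + (-0.7746)·(-2) + (-0.5164)·(-3) = 3.0984.
u_2 = a_2 − 3.0984·e_1 = (2.8000, -1.2000, 0.4000, -1.4000).
‖u_2‖ = 3.3764, so e_2 = (0.8293, -0.3554, 0.1185, -0.4146).
e_1·a_3 = (-0.2582)·(-2) + (-0.2582)·2 + (-0.7746)·(-2) + (-0.5164)·1 = 1.0328; e_2·a_3 = 0.8293·(-2) + (-0.3554)·2 + 0.1185·(-2) + (-0.4146)·1 = -3.0210.
u_3 = a_3 − 1.0328·e_1 + 3.0210·e_2 = (0.7719, 1.1930, -0.8421, 0.2807).
‖u_3‖ = 1.6754, so e_3 = (0.4607, 0.7121, -0.5026, 0.1675).
Qᵀb = (-1.8074, 4.3241, -0.0419).
Back-substitute: x_3 = -0.0419/1.6754 = -0.0250.
x_2 = (4.3241 + 3.0210·(-0.0250))/3.3764 = 1.2583.
x_1 = (-1.8074 − 3.0984·1.2583 − 1.0328·(-0.0250))/3.8730 = -1.4667.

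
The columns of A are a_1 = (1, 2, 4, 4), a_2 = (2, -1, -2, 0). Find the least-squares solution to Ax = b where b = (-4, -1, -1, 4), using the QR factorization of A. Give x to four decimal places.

x = (0.0520, -0.5093)

a_1 = (1, 2, 4, 4); ‖a_1‖ = 6.0828, so q_1 = (0.1644, 0.3288, 0.6576, 0.6576).
q_1·a_2 = 0.1644·2 + 0.3288·(-1) + 0.6576·(-2) + 0.6576·0 = -1.3152.
u_2 = a_2 + 1.3152·q_1 = (2.2162, -0.5676, -1.1351, 0.8649).
‖u_2‖ = 2.6963, so q_2 = (0.8219, -0.2105, -0.4210, 0.3208).
Qᵀb = (0.9864, -1.3732).
Back-substitute: x_2 = -1.3732/2.6963 = -0.5093.
x_1 = (0.9864 + 1.3152·(-0.5093))/6.0828 = 0.0520.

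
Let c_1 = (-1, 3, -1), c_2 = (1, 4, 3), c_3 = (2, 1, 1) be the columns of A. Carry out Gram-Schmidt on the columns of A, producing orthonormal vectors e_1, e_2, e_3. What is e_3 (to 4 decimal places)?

c_1 = (-1, 3, -1); ‖c_1‖ = 3.3166, so e_1 = (-0.3015, 0.9045, -0.3015).
e_1·c_2 = (-0.3015)·1 + 0.9045·4 + (-0.3015)·3 = 2.4121.
u_2 = c_2 − 2.4121·e_1 = (1.7273, 1.8182, 3.7273).
‖u_2‖ = 4.4924, so e_2 = (0.3845, 0.4047, 0.8297).
e_1·c_3 = (-0.3015)·2 + 0.9045·1 + (-0.3015)·1 = 0.0000; e_2·c_3 = 0.3845·2 + 0.4047·1 + 0.8297·1 = 2.0034.
u_3 = c_3 + 0.0000·e_1 − 2.0034·e_2 = (1.2297, 0.1892, -0.6622).
‖u_3‖ = 1.4094, so e_3 = (0.8725, 0.1342, -0.4698).

e_3 = (0.8725, 0.1342, -0.4698)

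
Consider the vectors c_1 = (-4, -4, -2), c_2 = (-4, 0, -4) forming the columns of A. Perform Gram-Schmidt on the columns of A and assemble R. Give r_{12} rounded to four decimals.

r_{12} = 4.0000

c_1 = (-4, -4, -2); ‖c_1‖ = 6.0000, so e_1 = (-0.6667, -0.6667, -0.3333).
r_{12} = e_1·c_2 = 4.0000.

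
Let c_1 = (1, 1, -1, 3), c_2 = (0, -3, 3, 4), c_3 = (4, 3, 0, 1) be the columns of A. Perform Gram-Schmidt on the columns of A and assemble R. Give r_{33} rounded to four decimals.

c_1 = (1, 1, -1, 3); ‖c_1‖ = 3.4641, so q_1 = (0.2887, 0.2887, -0.2887, 0.8660).
q_1·c_2 = 0.2887·0 + 0.2887·(-3) + (-0.2887)·3 + 0.8660·4 = 1.7321.
u_2 = c_2 − 1.7321·q_1 = (-0.5000, -3.5000, 3.5000, 2.5000).
‖u_2‖ = 5.5678, so q_2 = (-0.0898, -0.6286, 0.6286, 0.4490).
q_1·c_3 = 0.2887·4 + 0.2887·3 + (-0.2887)·0 + 0.8660·1 = 2.8868; q_2·c_3 = (-0.0898)·4 + (-0.6286)·3 + 0.6286·0 + 0.4490·1 = -1.7961.
u_3 = c_3 − 2.8868·q_1 + 1.7961·q_2 = (3.0054, 1.0376, 1.9624, -0.6935).
r_{33} = ‖u_3‖ = 3.8001.

r_{33} = 3.8001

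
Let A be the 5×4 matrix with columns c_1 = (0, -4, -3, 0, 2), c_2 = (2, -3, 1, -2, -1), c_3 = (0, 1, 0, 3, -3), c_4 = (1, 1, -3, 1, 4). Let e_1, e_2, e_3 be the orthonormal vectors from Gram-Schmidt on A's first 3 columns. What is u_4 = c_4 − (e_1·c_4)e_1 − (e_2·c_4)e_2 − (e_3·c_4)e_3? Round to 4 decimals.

c_1 = (0, -4, -3, 0, 2); ‖c_1‖ = 5.3852, so e_1 = (0.0000, -0.7428, -0.5571, 0.0000, 0.3714).
e_1·c_2 = 0.0000·2 + (-0.7428)·(-3) + (-0.5571)·1 + 0.0000·(-2) + 0.3714·(-1) = 1.2999.
u_2 = c_2 − 1.2999·e_1 = (2.0000, -2.0345, 1.7241, -2.0000, -1.4828).
‖u_2‖ = 4.1606, so e_2 = (0.4807, -0.4890, 0.4144, -0.4807, -0.3564).
e_1·c_3 = 0.0000·0 + (-0.7428)·1 + (-0.5571)·0 + 0.0000·3 + 0.3714·(-3) = -1.8570; e_2·c_3 = 0.4807·0 + (-0.4890)·1 + 0.4144·0 + (-0.4807)·3 + (-0.3564)·(-3) = -0.8620.
u_3 = c_3 + 1.8570·e_1 + 0.8620·e_2 = (0.4143, -0.8008, -0.6773, 2.5857, -2.6175).
‖u_3‖ = 3.8482, so e_3 = (0.1077, -0.2081, -0.1760, 0.6719, -0.6802).
e_1·c_4 = 0.0000·1 + (-0.7428)·1 + (-0.5571)·(-3) + 0.0000·1 + 0.3714·4 = 2.4140; e_2·c_4 = 0.4807·1 + (-0.4890)·1 + 0.4144·(-3) + (-0.4807)·1 + (-0.3564)·4 = -3.1577; e_3·c_4 = 0.1077·1 + (-0.2081)·1 + (-0.1760)·(-3) + 0.6719·1 + (-0.6802)·4 = -1.6213.
u_4 = c_4 − 2.4140·e_1 + 3.1577·e_2 + 1.6213·e_3 = (2.6925, 0.9116, -0.6320, 0.5714, 0.8753).

u_4 = (2.6925, 0.9116, -0.6320, 0.5714, 0.8753)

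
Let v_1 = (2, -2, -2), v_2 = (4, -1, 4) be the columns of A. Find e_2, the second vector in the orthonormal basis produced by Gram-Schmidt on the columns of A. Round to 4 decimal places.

e_2 = (0.6415, -0.1166, 0.7582)

e_1 = v_1/‖v_1‖ = (2, -2, -2)/3.4641 = (0.5774, -0.5774, -0.5774).
r_{12} = e_1·v_2 = 0.5774.
u_2 = v_2 − 0.5774·e_1 = (3.6667, -0.6667, 4.3333).
‖u_2‖ = 5.7155, so e_2 = (0.6415, -0.1166, 0.7582).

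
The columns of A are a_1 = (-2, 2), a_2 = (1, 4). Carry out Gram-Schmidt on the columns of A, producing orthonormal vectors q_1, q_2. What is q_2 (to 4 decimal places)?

q_1 = a_1/‖a_1‖ = (-2, 2)/2.8284 = (-0.7071, 0.7071).
r_{12} = q_1·a_2 = 2.1213.
u_2 = a_2 − 2.1213·q_1 = (2.5000, 2.5000).
‖u_2‖ = 3.5355, so q_2 = (0.7071, 0.7071).

q_2 = (0.7071, 0.7071)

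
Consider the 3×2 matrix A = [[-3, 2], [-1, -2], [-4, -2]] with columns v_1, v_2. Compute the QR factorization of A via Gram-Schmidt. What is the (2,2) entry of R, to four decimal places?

r_{22} = 3.3741

v_1 = (-3, -1, -4); ‖v_1‖ = 5.0990, so q_1 = (-0.5883, -0.1961, -0.7845).
q_1·v_2 = (-0.5883)·2 + (-0.1961)·(-2) + (-0.7845)·(-2) = 0.7845.
u_2 = v_2 − 0.7845·q_1 = (2.4615, -1.8462, -1.3846).
r_{22} = ‖u_2‖ = 3.3741.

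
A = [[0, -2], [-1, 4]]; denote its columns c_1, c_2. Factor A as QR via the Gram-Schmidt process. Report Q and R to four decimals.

e_1 = c_1/‖c_1‖ = (0, -1)/1.0000 = (0.0000, -1.0000).
r_{12} = e_1·c_2 = -4.0000.
u_2 = c_2 + 4.0000·e_1 = (-2.0000, 0.0000).
‖u_2‖ = 2.0000, so e_2 = (-1.0000, 0.0000).

Q = [[0.0000, -1.0000], [-1.0000, 0.0000]], R = [[1.0000, -4.0000], [0.0000, 2.0000]]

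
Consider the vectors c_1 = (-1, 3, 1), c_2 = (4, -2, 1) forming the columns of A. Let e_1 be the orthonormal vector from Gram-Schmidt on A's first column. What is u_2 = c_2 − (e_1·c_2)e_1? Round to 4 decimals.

u_2 = (3.1818, 0.4545, 1.8182)

e_1 = c_1/‖c_1‖ = (-1, 3, 1)/3.3166 = (-0.3015, 0.9045, 0.3015).
r_{12} = e_1·c_2 = -2.7136.
u_2 = c_2 + 2.7136·e_1 = (3.1818, 0.4545, 1.8182).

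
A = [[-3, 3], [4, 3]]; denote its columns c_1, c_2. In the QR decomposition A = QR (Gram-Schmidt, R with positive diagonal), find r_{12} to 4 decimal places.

r_{12} = 0.6000

e_1 = c_1/‖c_1‖ = (-3, 4)/5.0000 = (-0.6000, 0.8000).
r_{12} = e_1·c_2 = 0.6000.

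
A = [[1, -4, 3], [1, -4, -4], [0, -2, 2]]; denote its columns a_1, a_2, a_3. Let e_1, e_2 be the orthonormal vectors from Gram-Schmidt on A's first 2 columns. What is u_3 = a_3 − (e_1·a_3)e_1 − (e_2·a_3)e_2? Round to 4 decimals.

u_3 = (3.5000, -3.5000, 0.0000)

e_1 = a_1/‖a_1‖ = (1, 1, 0)/1.4142 = (0.7071, 0.7071, 0.0000).
r_{12} = e_1·a_2 = -5.6569.
u_2 = a_2 + 5.6569·e_1 = (0.0000, 0.0000, -2.0000).
‖u_2‖ = 2.0000, so e_2 = (0.0000, 0.0000, -1.0000).
r_{13} = e_1·a_3 = -0.7071; r_{23} = e_2·a_3 = -2.0000.
u_3 = a_3 + 0.7071·e_1 + 2.0000·e_2 = (3.5000, -3.5000, 0.0000).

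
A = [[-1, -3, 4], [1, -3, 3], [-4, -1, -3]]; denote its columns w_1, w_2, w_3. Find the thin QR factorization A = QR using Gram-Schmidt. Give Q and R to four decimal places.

Q = [[-0.2357, -0.6527, 0.7200], [0.2357, -0.7572, -0.6092], [-0.9428, -0.0261, -0.3323]], R = [[4.2426, 0.9428, 2.5927], [0.0000, 4.2557, -4.8040], [0.0000, 0.0000, 2.0492]]

w_1 = (-1, 1, -4); ‖w_1‖ = 4.2426, so e_1 = (-0.2357, 0.2357, -0.9428).
e_1·w_2 = (-0.2357)·(-3) + 0.2357·(-3) + (-0.9428)·(-1) = 0.9428.
u_2 = w_2 − 0.9428·e_1 = (-2.7778, -3.2222, -0.1111).
‖u_2‖ = 4.2557, so e_2 = (-0.6527, -0.7572, -0.0261).
e_1·w_3 = (-0.2357)·4 + 0.2357·3 + (-0.9428)·(-3) = 2.5927; e_2·w_3 = (-0.6527)·4 + (-0.7572)·3 + (-0.0261)·(-3) = -4.8040.
u_3 = w_3 − 2.5927·e_1 + 4.8040·e_2 = (1.4755, -1.2485, -0.6810).
‖u_3‖ = 2.0492, so e_3 = (0.7200, -0.6092, -0.3323).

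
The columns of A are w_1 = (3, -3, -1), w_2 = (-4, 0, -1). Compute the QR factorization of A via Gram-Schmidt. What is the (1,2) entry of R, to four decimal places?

q_1 = w_1/‖w_1‖ = (3, -3, -1)/4.3589 = (0.6882, -0.6882, -0.2294).
r_{12} = q_1·w_2 = -2.5236.

r_{12} = -2.5236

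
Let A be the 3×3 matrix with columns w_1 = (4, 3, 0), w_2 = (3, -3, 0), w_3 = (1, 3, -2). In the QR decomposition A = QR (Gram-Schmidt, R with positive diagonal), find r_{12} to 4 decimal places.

r_{12} = 0.6000

w_1 = (4, 3, 0); ‖w_1‖ = 5.0000, so q_1 = (0.8000, 0.6000, 0.0000).
r_{12} = q_1·w_2 = 0.6000.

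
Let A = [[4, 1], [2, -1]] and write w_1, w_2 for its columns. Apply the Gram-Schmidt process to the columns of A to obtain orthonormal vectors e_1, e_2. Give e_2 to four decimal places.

e_2 = (0.4472, -0.8944)

e_1 = w_1/‖w_1‖ = (4, 2)/4.4721 = (0.8944, 0.4472).
r_{12} = e_1·w_2 = 0.4472.
u_2 = w_2 − 0.4472·e_1 = (0.6000, -1.2000).
‖u_2‖ = 1.3416, so e_2 = (0.4472, -0.8944).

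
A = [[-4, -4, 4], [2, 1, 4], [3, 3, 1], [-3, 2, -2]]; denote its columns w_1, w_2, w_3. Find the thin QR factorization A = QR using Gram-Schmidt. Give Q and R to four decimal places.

Q = [[-0.6489, -0.4172, 0.5364], [0.3244, -0.0245, 0.7449], [0.4867, 0.3129, 0.3676], [-0.4867, 0.8529, 0.1490]], R = [[6.1644, 3.4066, 0.1622], [0.0000, 4.2889, -3.1599], [0.0000, 0.0000, 5.1951]]

w_1 = (-4, 2, 3, -3); ‖w_1‖ = 6.1644, so q_1 = (-0.6489, 0.3244, 0.4867, -0.4867).
q_1·w_2 = (-0.6489)·(-4) + 0.3244·1 + 0.4867·3 + (-0.4867)·2 = 3.4066.
u_2 = w_2 − 3.4066·q_1 = (-1.7895, -0.1053, 1.3421, 3.6579).
‖u_2‖ = 4.2889, so q_2 = (-0.4172, -0.0245, 0.3129, 0.8529).
q_1·w_3 = (-0.6489)·4 + 0.3244·4 + 0.4867·1 + (-0.4867)·(-2) = 0.1622; q_2·w_3 = (-0.4172)·4 + (-0.0245)·4 + 0.3129·1 + 0.8529·(-2) = -3.1599.
u_3 = w_3 − 0.1622·q_1 + 3.1599·q_2 = (2.7868, 3.8698, 1.9099, 0.7740).
‖u_3‖ = 5.1951, so q_3 = (0.5364, 0.7449, 0.3676, 0.1490).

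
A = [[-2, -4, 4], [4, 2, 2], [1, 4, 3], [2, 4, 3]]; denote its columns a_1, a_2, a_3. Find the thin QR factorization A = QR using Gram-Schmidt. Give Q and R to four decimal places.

a_1 = (-2, 4, 1, 2); ‖a_1‖ = 5.0000, so e_1 = (-0.4000, 0.8000, 0.2000, 0.4000).
e_1·a_2 = (-0.4000)·(-4) + 0.8000·2 + 0.2000·4 + 0.4000·4 = 5.6000.
u_2 = a_2 − 5.6000·e_1 = (-1.7600, -2.4800, 2.8800, 1.7600).
‖u_2‖ = 4.5431, so e_2 = (-0.3874, -0.5459, 0.6339, 0.3874).
e_1·a_3 = (-0.4000)·4 + 0.8000·2 + 0.2000·3 + 0.4000·3 = 1.8000; e_2·a_3 = (-0.3874)·4 + (-0.5459)·2 + 0.6339·3 + 0.3874·3 = 0.4226.
u_3 = a_3 − 1.8000·e_1 − 0.4226·e_2 = (4.8837, 0.7907, 2.3721, 2.1163).
‖u_3‖ = 5.8806, so e_3 = (0.8305, 0.1345, 0.4034, 0.3599).

Q = [[-0.4000, -0.3874, 0.8305], [0.8000, -0.5459, 0.1345], [0.2000, 0.6339, 0.4034], [0.4000, 0.3874, 0.3599]], R = [[5.0000, 5.6000, 1.8000], [0.0000, 4.5431, 0.4226], [0.0000, 0.0000, 5.8806]]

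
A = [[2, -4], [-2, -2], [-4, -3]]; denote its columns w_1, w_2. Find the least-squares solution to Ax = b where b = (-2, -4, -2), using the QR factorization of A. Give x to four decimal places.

x = (0.2722, 0.6835)

w_1 = (2, -2, -4); ‖w_1‖ = 4.8990, so q_1 = (0.4082, -0.4082, -0.8165).
q_1·w_2 = 0.4082·(-4) + (-0.4082)·(-2) + (-0.8165)·(-3) = 1.6330.
u_2 = w_2 − 1.6330·q_1 = (-4.6667, -1.3333, -1.6667).
‖u_2‖ = 5.1316, so q_2 = (-0.9094, -0.2598, -0.3248).
Qᵀb = (2.4495, 3.5077).
Back-substitute: x_2 = 3.5077/5.1316 = 0.6835.
x_1 = (2.4495 − 1.6330·0.6835)/4.8990 = 0.2722.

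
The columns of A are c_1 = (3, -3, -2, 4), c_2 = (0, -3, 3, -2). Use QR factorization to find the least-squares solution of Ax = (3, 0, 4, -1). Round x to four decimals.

x = (0.0049, 0.6375)

c_1 = (3, -3, -2, 4); ‖c_1‖ = 6.1644, so e_1 = (0.4867, -0.4867, -0.3244, 0.6489).
e_1·c_2 = 0.4867·0 + (-0.4867)·(-3) + (-0.3244)·3 + 0.6489·(-2) = -0.8111.
u_2 = c_2 + 0.8111·e_1 = (0.3947, -3.3947, 2.7368, -1.4737).
‖u_2‖ = 4.6198, so e_2 = (0.0854, -0.7348, 0.5924, -0.3190).
Qᵀb = (-0.4867, 2.9450).
Back-substitute: x_2 = 2.9450/4.6198 = 0.6375.
x_1 = (-0.4867 + 0.8111·0.6375)/6.1644 = 0.0049.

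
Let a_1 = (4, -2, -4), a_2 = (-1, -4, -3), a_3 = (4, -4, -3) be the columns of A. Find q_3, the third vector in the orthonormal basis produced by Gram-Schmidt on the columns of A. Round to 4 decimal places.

q_1 = a_1/‖a_1‖ = (4, -2, -4)/6.0000 = (0.6667, -0.3333, -0.6667).
r_{12} = q_1·a_2 = 2.6667.
u_2 = a_2 − 2.6667·q_1 = (-2.7778, -3.1111, -1.2222).
‖u_2‖ = 4.3461, so q_2 = (-0.6391, -0.7158, -0.2812).
r_{13} = q_1·a_3 = 6.0000; r_{23} = q_2·a_3 = 1.1504.
u_3 = a_3 − 6.0000·q_1 − 1.1504·q_2 = (0.7353, -1.1765, 1.3235).
‖u_3‖ = 1.9174, so q_3 = (0.3835, -0.6136, 0.6903).

q_3 = (0.3835, -0.6136, 0.6903)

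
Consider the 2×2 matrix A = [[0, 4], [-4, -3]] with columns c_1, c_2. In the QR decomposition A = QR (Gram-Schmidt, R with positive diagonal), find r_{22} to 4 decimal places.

c_1 = (0, -4); ‖c_1‖ = 4.0000, so q_1 = (0.0000, -1.0000).
q_1·c_2 = 0.0000·4 + (-1.0000)·(-3) = 3.0000.
u_2 = c_2 − 3.0000·q_1 = (4.0000, 0.0000).
r_{22} = ‖u_2‖ = 4.0000.

r_{22} = 4.0000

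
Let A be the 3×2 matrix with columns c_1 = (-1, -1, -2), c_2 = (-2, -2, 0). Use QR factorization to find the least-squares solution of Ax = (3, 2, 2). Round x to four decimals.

x = (-1.0000, -0.7500)

q_1 = c_1/‖c_1‖ = (-1, -1, -2)/2.4495 = (-0.4082, -0.4082, -0.8165).
r_{12} = q_1·c_2 = 1.6330.
u_2 = c_2 − 1.6330·q_1 = (-1.3333, -1.3333, 1.3333).
‖u_2‖ = 2.3094, so q_2 = (-0.5774, -0.5774, 0.5774).
Qᵀb = (-3.6742, -1.7321).
Back-substitute: x_2 = -1.7321/2.3094 = -0.7500.
x_1 = (-3.6742 − 1.6330·(-0.7500))/2.4495 = -1.0000.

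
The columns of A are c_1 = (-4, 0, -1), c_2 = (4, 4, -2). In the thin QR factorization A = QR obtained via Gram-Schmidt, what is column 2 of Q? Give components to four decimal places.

c_1 = (-4, 0, -1); ‖c_1‖ = 4.1231, so e_1 = (-0.9701, 0.0000, -0.2425).
e_1·c_2 = (-0.9701)·4 + 0.0000·4 + (-0.2425)·(-2) = -3.3955.
u_2 = c_2 + 3.3955·e_1 = (0.7059, 4.0000, -2.8235).
‖u_2‖ = 4.9468, so e_2 = (0.1427, 0.8086, -0.5708).

e_2 = (0.1427, 0.8086, -0.5708)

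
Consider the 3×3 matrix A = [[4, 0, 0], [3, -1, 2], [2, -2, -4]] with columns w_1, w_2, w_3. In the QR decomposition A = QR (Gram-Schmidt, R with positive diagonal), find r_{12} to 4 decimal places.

r_{12} = -1.2999

w_1 = (4, 3, 2); ‖w_1‖ = 5.3852, so q_1 = (0.7428, 0.5571, 0.3714).
r_{12} = q_1·w_2 = -1.2999.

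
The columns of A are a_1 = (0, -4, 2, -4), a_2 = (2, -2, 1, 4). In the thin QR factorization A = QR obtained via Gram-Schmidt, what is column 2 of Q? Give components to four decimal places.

q_2 = (0.4082, -0.5443, 0.2722, 0.6804)

a_1 = (0, -4, 2, -4); ‖a_1‖ = 6.0000, so q_1 = (0.0000, -0.6667, 0.3333, -0.6667).
q_1·a_2 = 0.0000·2 + (-0.6667)·(-2) + 0.3333·1 + (-0.6667)·4 = -1.0000.
u_2 = a_2 + 1.0000·q_1 = (2.0000, -2.6667, 1.3333, 3.3333).
‖u_2‖ = 4.8990, so q_2 = (0.4082, -0.5443, 0.2722, 0.6804).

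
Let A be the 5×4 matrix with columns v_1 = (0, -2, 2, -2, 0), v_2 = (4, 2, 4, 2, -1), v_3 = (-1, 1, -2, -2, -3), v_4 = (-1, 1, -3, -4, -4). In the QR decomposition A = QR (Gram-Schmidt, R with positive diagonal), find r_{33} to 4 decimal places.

v_1 = (0, -2, 2, -2, 0); ‖v_1‖ = 3.4641, so q_1 = (0.0000, -0.5774, 0.5774, -0.5774, 0.0000).
q_1·v_2 = 0.0000·4 + (-0.5774)·2 + 0.5774·4 + (-0.5774)·2 + 0.0000·(-1) = 0.0000.
u_2 = v_2 + 0.0000·q_1 = (4.0000, 2.0000, 4.0000, 2.0000, -1.0000).
‖u_2‖ = 6.4031, so q_2 = (0.6247, 0.3123, 0.6247, 0.3123, -0.1562).
q_1·v_3 = 0.0000·(-1) + (-0.5774)·1 + 0.5774·(-2) + (-0.5774)·(-2) + 0.0000·(-3) = -0.5774; q_2·v_3 = 0.6247·(-1) + 0.3123·1 + 0.6247·(-2) + 0.3123·(-2) + (-0.1562)·(-3) = -1.7179.
u_3 = v_3 + 0.5774·q_1 + 1.7179·q_2 = (0.0732, 1.2033, -0.5935, -1.7967, -3.2683).
r_{33} = ‖u_3‖ = 3.9643.

r_{33} = 3.9643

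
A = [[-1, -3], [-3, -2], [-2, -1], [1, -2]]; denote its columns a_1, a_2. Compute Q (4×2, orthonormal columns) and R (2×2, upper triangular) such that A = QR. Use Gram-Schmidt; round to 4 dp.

e_1 = a_1/‖a_1‖ = (-1, -3, -2, 1)/3.8730 = (-0.2582, -0.7746, -0.5164, 0.2582).
r_{12} = e_1·a_2 = 2.3238.
u_2 = a_2 − 2.3238·e_1 = (-2.4000, -0.2000, 0.2000, -2.6000).
‖u_2‖ = 3.5496, so e_2 = (-0.6761, -0.0563, 0.0563, -0.7325).

Q = [[-0.2582, -0.6761], [-0.7746, -0.0563], [-0.5164, 0.0563], [0.2582, -0.7325]], R = [[3.8730, 2.3238], [0.0000, 3.5496]]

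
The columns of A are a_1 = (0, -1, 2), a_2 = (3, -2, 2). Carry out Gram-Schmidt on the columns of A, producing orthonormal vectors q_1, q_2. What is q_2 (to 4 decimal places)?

a_1 = (0, -1, 2); ‖a_1‖ = 2.2361, so q_1 = (0.0000, -0.4472, 0.8944).
q_1·a_2 = 0.0000·3 + (-0.4472)·(-2) + 0.8944·2 = 2.6833.
u_2 = a_2 − 2.6833·q_1 = (3.0000, -0.8000, -0.4000).
‖u_2‖ = 3.1305, so q_2 = (0.9583, -0.2556, -0.1278).

q_2 = (0.9583, -0.2556, -0.1278)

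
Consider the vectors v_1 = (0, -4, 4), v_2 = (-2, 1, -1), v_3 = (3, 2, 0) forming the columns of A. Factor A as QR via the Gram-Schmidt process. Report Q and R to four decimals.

v_1 = (0, -4, 4); ‖v_1‖ = 5.6569, so e_1 = (0.0000, -0.7071, 0.7071).
e_1·v_2 = 0.0000·(-2) + (-0.7071)·1 + 0.7071·(-1) = -1.4142.
u_2 = v_2 + 1.4142·e_1 = (-2.0000, 0.0000, 0.0000).
‖u_2‖ = 2.0000, so e_2 = (-1.0000, 0.0000, 0.0000).
e_1·v_3 = 0.0000·3 + (-0.7071)·2 + 0.7071·0 = -1.4142; e_2·v_3 = (-1.0000)·3 + 0.0000·2 + (0.0000)·0 = -3.0000.
u_3 = v_3 + 1.4142·e_1 + 3.0000·e_2 = (0.0000, 1.0000, 1.0000).
‖u_3‖ = 1.4142, so e_3 = (0.0000, 0.7071, 0.7071).

Q = [[0.0000, -1.0000, 0.0000], [-0.7071, 0.0000, 0.7071], [0.7071, 0.0000, 0.7071]], R = [[5.6569, -1.4142, -1.4142], [0.0000, 2.0000, -3.0000], [0.0000, 0.0000, 1.4142]]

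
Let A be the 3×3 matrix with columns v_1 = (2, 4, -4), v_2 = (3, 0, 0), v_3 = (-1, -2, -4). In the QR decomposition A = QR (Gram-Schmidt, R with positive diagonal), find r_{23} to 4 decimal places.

q_1 = v_1/‖v_1‖ = (2, 4, -4)/6.0000 = (0.3333, 0.6667, -0.6667).
r_{12} = q_1·v_2 = 1.0000.
u_2 = v_2 − 1.0000·q_1 = (2.6667, -0.6667, 0.6667).
‖u_2‖ = 2.8284, so q_2 = (0.9428, -0.2357, 0.2357).
r_{23} = q_2·v_3 = -1.4142.

r_{23} = -1.4142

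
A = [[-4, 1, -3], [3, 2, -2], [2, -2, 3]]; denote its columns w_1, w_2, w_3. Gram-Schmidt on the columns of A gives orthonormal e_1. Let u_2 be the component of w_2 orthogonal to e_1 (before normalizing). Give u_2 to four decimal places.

w_1 = (-4, 3, 2); ‖w_1‖ = 5.3852, so e_1 = (-0.7428, 0.5571, 0.3714).
e_1·w_2 = (-0.7428)·1 + 0.5571·2 + 0.3714·(-2) = -0.3714.
u_2 = w_2 + 0.3714·e_1 = (0.7241, 2.2069, -1.8621).

u_2 = (0.7241, 2.2069, -1.8621)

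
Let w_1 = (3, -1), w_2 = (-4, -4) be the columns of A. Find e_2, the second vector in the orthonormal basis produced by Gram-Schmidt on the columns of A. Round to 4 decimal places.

e_1 = w_1/‖w_1‖ = (3, -1)/3.1623 = (0.9487, -0.3162).
r_{12} = e_1·w_2 = -2.5298.
u_2 = w_2 + 2.5298·e_1 = (-1.6000, -4.8000).
‖u_2‖ = 5.0596, so e_2 = (-0.3162, -0.9487).

e_2 = (-0.3162, -0.9487)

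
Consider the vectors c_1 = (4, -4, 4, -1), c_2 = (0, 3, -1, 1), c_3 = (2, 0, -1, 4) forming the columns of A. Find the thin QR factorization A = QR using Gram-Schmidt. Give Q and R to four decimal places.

e_1 = c_1/‖c_1‖ = (4, -4, 4, -1)/7.0000 = (0.5714, -0.5714, 0.5714, -0.1429).
r_{12} = e_1·c_2 = -2.4286.
u_2 = c_2 + 2.4286·e_1 = (1.3878, 1.6122, 0.3878, 0.6531).
‖u_2‖ = 2.2588, so e_2 = (0.6144, 0.7138, 0.1717, 0.2891).
r_{13} = e_1·c_3 = 0.0000; r_{23} = e_2·c_3 = 2.2136.
u_3 = c_3 + 0.0000·e_1 − 2.2136·e_2 = (0.6400, -1.5800, -1.3800, 3.3600).
‖u_3‖ = 4.0125, so e_3 = (0.1595, -0.3938, -0.3439, 0.8374).

Q = [[0.5714, 0.6144, 0.1595], [-0.5714, 0.7138, -0.3938], [0.5714, 0.1717, -0.3439], [-0.1429, 0.2891, 0.8374]], R = [[7.0000, -2.4286, 0.0000], [0.0000, 2.2588, 2.2136], [0.0000, 0.0000, 4.0125]]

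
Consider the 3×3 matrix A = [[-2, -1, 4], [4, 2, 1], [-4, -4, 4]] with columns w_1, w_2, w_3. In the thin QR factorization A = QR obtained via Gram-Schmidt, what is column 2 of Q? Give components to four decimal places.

w_1 = (-2, 4, -4); ‖w_1‖ = 6.0000, so q_1 = (-0.3333, 0.6667, -0.6667).
q_1·w_2 = (-0.3333)·(-1) + 0.6667·2 + (-0.6667)·(-4) = 4.3333.
u_2 = w_2 − 4.3333·q_1 = (0.4444, -0.8889, -1.1111).
‖u_2‖ = 1.4907, so q_2 = (0.2981, -0.5963, -0.7454).

q_2 = (0.2981, -0.5963, -0.7454)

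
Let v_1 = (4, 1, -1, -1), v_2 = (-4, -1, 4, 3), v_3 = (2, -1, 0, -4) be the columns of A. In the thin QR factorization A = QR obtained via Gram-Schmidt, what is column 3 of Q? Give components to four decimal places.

q_3 = (0.0409, -0.4157, 0.5040, -0.7560)

v_1 = (4, 1, -1, -1); ‖v_1‖ = 4.3589, so q_1 = (0.9177, 0.2294, -0.2294, -0.2294).
q_1·v_2 = 0.9177·(-4) + 0.2294·(-1) + (-0.2294)·4 + (-0.2294)·3 = -5.5060.
u_2 = v_2 + 5.5060·q_1 = (1.0526, 0.2632, 2.7368, 1.7368).
‖u_2‖ = 3.4182, so q_2 = (0.3079, 0.0770, 0.8007, 0.5081).
q_1·v_3 = 0.9177·2 + 0.2294·(-1) + (-0.2294)·0 + (-0.2294)·(-4) = 2.5236; q_2·v_3 = 0.3079·2 + 0.0770·(-1) + 0.8007·0 + 0.5081·(-4) = -1.4935.
u_3 = v_3 − 2.5236·q_1 + 1.4935·q_2 = (0.1441, -1.4640, 1.7748, -2.6622).
‖u_3‖ = 3.5215, so q_3 = (0.0409, -0.4157, 0.5040, -0.7560).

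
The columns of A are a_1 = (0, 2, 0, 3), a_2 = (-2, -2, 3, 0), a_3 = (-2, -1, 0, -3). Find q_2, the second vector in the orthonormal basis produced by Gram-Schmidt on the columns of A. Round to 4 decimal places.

q_2 = (-0.5036, -0.3487, 0.7555, 0.2325)

a_1 = (0, 2, 0, 3); ‖a_1‖ = 3.6056, so q_1 = (0.0000, 0.5547, 0.0000, 0.8321).
q_1·a_2 = 0.0000·(-2) + 0.5547·(-2) + 0.0000·3 + 0.8321·0 = -1.1094.
u_2 = a_2 + 1.1094·q_1 = (-2.0000, -1.3846, 3.0000, 0.9231).
‖u_2‖ = 3.9710, so q_2 = (-0.5036, -0.3487, 0.7555, 0.2325).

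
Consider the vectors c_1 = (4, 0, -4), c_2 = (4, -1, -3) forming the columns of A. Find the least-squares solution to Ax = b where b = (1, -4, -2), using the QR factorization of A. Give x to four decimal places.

x = (-1.6667, 2.3333)

q_1 = c_1/‖c_1‖ = (4, 0, -4)/5.6569 = (0.7071, 0.0000, -0.7071).
r_{12} = q_1·c_2 = 4.9497.
u_2 = c_2 − 4.9497·q_1 = (0.5000, -1.0000, 0.5000).
‖u_2‖ = 1.2247, so q_2 = (0.4082, -0.8165, 0.4082).
Qᵀb = (2.1213, 2.8577).
Back-substitute: x_2 = 2.8577/1.2247 = 2.3333.
x_1 = (2.1213 − 4.9497·2.3333)/5.6569 = -1.6667.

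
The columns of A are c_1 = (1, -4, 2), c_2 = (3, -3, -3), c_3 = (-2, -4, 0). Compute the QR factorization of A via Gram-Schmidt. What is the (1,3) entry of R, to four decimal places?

r_{13} = 3.0551

c_1 = (1, -4, 2); ‖c_1‖ = 4.5826, so e_1 = (0.2182, -0.8729, 0.4364).
r_{13} = e_1·c_3 = 3.0551.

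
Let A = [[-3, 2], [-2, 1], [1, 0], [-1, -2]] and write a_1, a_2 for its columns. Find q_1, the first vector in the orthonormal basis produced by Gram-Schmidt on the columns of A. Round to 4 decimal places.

q_1 = (-0.7746, -0.5164, 0.2582, -0.2582)

q_1 = a_1/‖a_1‖ = (-3, -2, 1, -1)/3.8730 = (-0.7746, -0.5164, 0.2582, -0.2582).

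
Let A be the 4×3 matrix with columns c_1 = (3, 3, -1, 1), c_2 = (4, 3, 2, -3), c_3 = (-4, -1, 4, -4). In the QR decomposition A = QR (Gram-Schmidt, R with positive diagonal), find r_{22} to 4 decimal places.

e_1 = c_1/‖c_1‖ = (3, 3, -1, 1)/4.4721 = (0.6708, 0.6708, -0.2236, 0.2236).
r_{12} = e_1·c_2 = 3.5777.
u_2 = c_2 − 3.5777·e_1 = (1.6000, 0.6000, 2.8000, -3.8000).
r_{22} = ‖u_2‖ = 5.0200.

r_{22} = 5.0200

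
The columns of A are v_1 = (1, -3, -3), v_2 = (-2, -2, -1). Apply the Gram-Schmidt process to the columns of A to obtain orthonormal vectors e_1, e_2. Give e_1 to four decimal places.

v_1 = (1, -3, -3); ‖v_1‖ = 4.3589, so e_1 = (0.2294, -0.6882, -0.6882).

e_1 = (0.2294, -0.6882, -0.6882)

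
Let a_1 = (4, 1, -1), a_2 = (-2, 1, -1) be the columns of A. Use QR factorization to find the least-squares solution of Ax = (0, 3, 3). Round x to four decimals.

x = (0.0000, 0.0000)

a_1 = (4, 1, -1); ‖a_1‖ = 4.2426, so e_1 = (0.9428, 0.2357, -0.2357).
e_1·a_2 = 0.9428·(-2) + 0.2357·1 + (-0.2357)·(-1) = -1.4142.
u_2 = a_2 + 1.4142·e_1 = (-0.6667, 1.3333, -1.3333).
‖u_2‖ = 2.0000, so e_2 = (-0.3333, 0.6667, -0.6667).
Qᵀb = (0.0000, 0.0000).
Back-substitute: x_2 = 0.0000/2.0000 = 0.0000.
x_1 = (0.0000 + 1.4142·0.0000)/4.2426 = 0.0000.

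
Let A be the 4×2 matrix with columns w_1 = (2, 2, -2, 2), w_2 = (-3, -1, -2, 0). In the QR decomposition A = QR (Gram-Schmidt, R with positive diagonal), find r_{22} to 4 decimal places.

q_1 = w_1/‖w_1‖ = (2, 2, -2, 2)/4.0000 = (0.5000, 0.5000, -0.5000, 0.5000).
r_{12} = q_1·w_2 = -1.0000.
u_2 = w_2 + 1.0000·q_1 = (-2.5000, -0.5000, -2.5000, 0.5000).
r_{22} = ‖u_2‖ = 3.6056.

r_{22} = 3.6056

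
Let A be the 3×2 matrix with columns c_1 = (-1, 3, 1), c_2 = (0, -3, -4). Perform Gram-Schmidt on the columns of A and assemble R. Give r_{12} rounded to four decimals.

r_{12} = -3.9196

c_1 = (-1, 3, 1); ‖c_1‖ = 3.3166, so e_1 = (-0.3015, 0.9045, 0.3015).
r_{12} = e_1·c_2 = -3.9196.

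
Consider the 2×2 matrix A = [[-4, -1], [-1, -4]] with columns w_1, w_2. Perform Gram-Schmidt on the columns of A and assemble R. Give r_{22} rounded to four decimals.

r_{22} = 3.6380

e_1 = w_1/‖w_1‖ = (-4, -1)/4.1231 = (-0.9701, -0.2425).
r_{12} = e_1·w_2 = 1.9403.
u_2 = w_2 − 1.9403·e_1 = (0.8824, -3.5294).
r_{22} = ‖u_2‖ = 3.6380.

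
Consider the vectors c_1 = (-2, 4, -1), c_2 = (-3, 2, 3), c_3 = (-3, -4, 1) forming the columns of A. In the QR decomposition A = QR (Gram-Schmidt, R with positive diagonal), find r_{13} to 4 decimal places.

r_{13} = -2.4004

c_1 = (-2, 4, -1); ‖c_1‖ = 4.5826, so q_1 = (-0.4364, 0.8729, -0.2182).
r_{13} = q_1·c_3 = -2.4004.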